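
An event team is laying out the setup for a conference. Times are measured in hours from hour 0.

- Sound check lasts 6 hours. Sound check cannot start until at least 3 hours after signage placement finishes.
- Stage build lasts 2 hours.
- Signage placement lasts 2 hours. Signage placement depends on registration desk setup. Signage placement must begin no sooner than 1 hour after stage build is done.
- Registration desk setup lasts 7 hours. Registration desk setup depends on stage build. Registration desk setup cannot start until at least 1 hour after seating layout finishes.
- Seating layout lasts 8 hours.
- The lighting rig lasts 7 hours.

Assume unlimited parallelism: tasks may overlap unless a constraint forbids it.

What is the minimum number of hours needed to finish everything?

Seating layout has no prerequisites, so it starts at hour 0 and finishes at hour 8.
Nothing blocks the lighting rig, so it runs from hour 0 to hour 7.
Nothing blocks stage build, so it runs from hour 0 to hour 2.
Registration desk setup has to wait for stage build (finishes hour 2); seating layout (finishes hour 8, plus 1-hour gap → hour 9). The latest of these is hour 9, so registration desk setup runs hour 9 to 9 + 7 = hour 16.
Signage placement needs all of registration desk setup (finishes hour 16); stage build (finishes hour 2, plus 1-hour gap → hour 3). That puts its earliest start at hour 16; it finishes at 16 + 2 = hour 18.
Sound check waits on signage placement (finishes hour 18, plus 3-hour gap → hour 21), so it starts at hour 21 and finishes at 21 + 6 = hour 27.
All tasks are finished once the last one completes. Finish times: Stage build at 2, The lighting rig at 7, Seating layout at 8, Registration desk setup at 16, Signage placement at 18, Sound check at 27. The latest is hour 27.

27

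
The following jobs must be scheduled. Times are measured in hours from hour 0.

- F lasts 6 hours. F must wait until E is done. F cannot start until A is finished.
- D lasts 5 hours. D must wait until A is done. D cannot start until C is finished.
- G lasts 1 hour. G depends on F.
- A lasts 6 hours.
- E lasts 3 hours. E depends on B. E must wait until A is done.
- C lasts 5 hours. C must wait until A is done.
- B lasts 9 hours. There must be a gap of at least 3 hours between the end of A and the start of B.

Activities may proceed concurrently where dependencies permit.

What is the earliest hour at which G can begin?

27

Nothing blocks A, so it runs from hour 0 to hour 6.
B waits on A (finishes hour 6, plus 3-hour gap → hour 9), so it starts at hour 9 and finishes at 9 + 9 = hour 18.
E cannot start until B (finishes hour 18); A (finishes hour 6). The controlling bound is hour 18, so E finishes at 18 + 3 = hour 21.
F cannot start until E (finishes hour 21); A (finishes hour 6). The controlling bound is hour 21, so F finishes at 21 + 6 = hour 27.
G waits on F (finishes hour 27), so the earliest it can start is hour 27.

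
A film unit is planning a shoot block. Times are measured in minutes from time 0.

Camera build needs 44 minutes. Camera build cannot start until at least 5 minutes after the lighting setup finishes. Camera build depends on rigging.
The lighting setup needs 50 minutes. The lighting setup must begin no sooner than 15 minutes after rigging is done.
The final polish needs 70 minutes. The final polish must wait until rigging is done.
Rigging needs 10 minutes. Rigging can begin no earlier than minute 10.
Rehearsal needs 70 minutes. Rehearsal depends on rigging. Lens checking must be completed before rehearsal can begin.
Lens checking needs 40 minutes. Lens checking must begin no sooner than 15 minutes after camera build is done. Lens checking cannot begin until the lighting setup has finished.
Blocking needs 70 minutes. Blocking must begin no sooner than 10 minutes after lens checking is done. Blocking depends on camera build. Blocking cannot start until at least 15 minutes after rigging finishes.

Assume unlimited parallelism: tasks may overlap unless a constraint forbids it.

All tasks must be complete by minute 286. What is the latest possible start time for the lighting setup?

Nothing follows blocking; the deadline of minute 286 is its only limit. It must start by 286 − 70 = minute 216.
Nothing follows rehearsal; the deadline of minute 286 is its only limit. It must start by 286 − 70 = minute 216.
For lens checking: blocking (must start by minute 216, minus 10-minute gap → minute 206); rehearsal (must start by minute 216). The most restrictive is minute 206; with a 40-minute duration, lens checking must start by minute 166.
Camera build has several dependents: lens checking (must start by minute 166, minus 15-minute gap → minute 151); blocking (must start by minute 216). The earliest of those limits is minute 151, so camera build must start by 151 − 44 = minute 107.
The lighting setup feeds camera build (must start by minute 107, minus 5-minute gap → minute 102); lens checking (must start by minute 166). Taking the minimum, the lighting setup must finish by minute 102 and start by 102 − 50 = minute 52.

52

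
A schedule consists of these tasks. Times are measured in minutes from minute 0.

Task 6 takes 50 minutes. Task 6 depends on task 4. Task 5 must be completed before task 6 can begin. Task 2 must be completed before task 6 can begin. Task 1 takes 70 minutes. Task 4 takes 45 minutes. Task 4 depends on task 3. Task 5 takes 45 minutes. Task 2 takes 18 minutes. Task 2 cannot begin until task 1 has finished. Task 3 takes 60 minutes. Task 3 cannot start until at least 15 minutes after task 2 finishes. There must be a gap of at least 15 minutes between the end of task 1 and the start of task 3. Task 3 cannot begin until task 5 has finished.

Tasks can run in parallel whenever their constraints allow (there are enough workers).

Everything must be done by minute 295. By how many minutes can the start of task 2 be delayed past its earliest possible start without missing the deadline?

Task 1 can start immediately at minute 0; it finishes at minute 70.
After task 1 (finishes minute 70), task 2 can start at minute 70 and finishes at minute 88.

Working backward from the deadline:
To finish by minute 295, task 6 (duration 50) must start no later than minute 245.
Task 4 must finish before task 6 (must start by minute 245). With a 45-minute duration, task 4 must start by 245 − 45 = minute 200.
Since task 4 (must start by minute 200) depends on it, task 3 must finish by minute 200. Backing off its 60-minute duration gives a latest start of minute 140.
For task 2: task 3 (must start by minute 140, minus 15-minute gap → minute 125); task 6 (must start by minute 245). The most restrictive is minute 125; with an 18-minute duration, task 2 must start by minute 107.
So task 2 can start as early as minute 70 and as late as minute 107, giving 107 − 70 = 37 minutes of slack.

37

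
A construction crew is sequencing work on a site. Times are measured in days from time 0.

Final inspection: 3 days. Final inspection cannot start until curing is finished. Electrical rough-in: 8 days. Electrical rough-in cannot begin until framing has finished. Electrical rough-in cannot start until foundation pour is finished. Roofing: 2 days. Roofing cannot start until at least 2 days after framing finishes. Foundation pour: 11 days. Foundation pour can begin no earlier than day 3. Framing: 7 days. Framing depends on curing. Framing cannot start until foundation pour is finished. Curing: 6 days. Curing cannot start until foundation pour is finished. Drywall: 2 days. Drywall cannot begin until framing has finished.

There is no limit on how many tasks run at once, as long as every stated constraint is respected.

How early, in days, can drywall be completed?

After its own release at day 3, foundation pour can start at day 3 and finishes at day 14.
Curing cannot begin until foundation pour (finishes day 14). It runs from day 14 to 14 + 6 = day 20.
Framing needs all of curing (finishes day 20); foundation pour (finishes day 14). That puts its earliest start at day 20; it finishes at 20 + 7 = day 27.
Drywall waits on framing (finishes day 27), so it starts at day 27 and finishes at 27 + 2 = day 29.

29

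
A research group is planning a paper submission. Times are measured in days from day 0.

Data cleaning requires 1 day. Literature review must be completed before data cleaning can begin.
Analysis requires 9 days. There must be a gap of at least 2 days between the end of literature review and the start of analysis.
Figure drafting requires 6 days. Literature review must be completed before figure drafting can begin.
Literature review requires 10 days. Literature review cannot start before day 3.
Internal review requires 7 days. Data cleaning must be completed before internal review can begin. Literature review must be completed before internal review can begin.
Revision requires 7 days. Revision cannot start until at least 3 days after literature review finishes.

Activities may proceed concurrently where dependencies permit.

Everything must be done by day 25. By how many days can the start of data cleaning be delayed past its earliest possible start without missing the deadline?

4

After its own release at day 3, literature review can start at day 3 and finishes at day 13.
Data cleaning cannot begin until literature review (finishes day 13). It runs from day 13 to 13 + 1 = day 14.

Working backward from the deadline:
Internal review must finish by day 25; it takes 7 days, so it must start by 25 − 7 = day 18.
Since internal review (must start by day 18) depends on it, data cleaning must finish by day 18. Backing off its 1-day duration gives a latest start of day 17.
So data cleaning can start as early as day 13 and as late as day 17, giving 17 − 13 = 4 days of slack.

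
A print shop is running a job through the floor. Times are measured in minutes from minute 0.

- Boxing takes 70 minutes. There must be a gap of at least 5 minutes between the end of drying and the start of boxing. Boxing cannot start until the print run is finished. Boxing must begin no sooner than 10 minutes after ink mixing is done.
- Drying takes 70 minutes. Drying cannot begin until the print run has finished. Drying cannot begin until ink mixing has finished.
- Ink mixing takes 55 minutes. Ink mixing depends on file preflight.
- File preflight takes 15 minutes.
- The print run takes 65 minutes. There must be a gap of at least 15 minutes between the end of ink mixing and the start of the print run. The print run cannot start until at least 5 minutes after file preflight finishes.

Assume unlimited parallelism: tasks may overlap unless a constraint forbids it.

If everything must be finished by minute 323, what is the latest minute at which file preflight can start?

Boxing has no dependents, so it just needs to finish by minute 323. Starting by 323 − 70 = minute 253 achieves that.
Drying feeds into boxing (must start by minute 253, minus 5-minute gap → minute 248); so drying must finish by minute 248 and therefore start by minute 178.
The print run must finish in time for drying (must start by minute 178); boxing (must start by minute 253). The tightest is minute 178, so the print run must start by 178 − 65 = minute 113.
For ink mixing: the print run (must start by minute 113, minus 15-minute gap → minute 98); drying (must start by minute 178); boxing (must start by minute 253, minus 10-minute gap → minute 243). The most restrictive is minute 98; with a 55-minute duration, ink mixing must start by minute 43.
File preflight has several dependents: ink mixing (must start by minute 43); the print run (must start by minute 113, minus 5-minute gap → minute 108). The earliest of those limits is minute 43, so file preflight must start by 43 − 15 = minute 28.

28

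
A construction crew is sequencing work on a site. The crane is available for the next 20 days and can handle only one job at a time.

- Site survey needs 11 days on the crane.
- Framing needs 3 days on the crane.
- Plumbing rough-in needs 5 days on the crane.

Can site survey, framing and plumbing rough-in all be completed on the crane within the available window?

Yes

Running back to back, the jobs need 11 + 3 + 5 = 19 days on the crane.
Since 19 ≤ 20, they fit within the window.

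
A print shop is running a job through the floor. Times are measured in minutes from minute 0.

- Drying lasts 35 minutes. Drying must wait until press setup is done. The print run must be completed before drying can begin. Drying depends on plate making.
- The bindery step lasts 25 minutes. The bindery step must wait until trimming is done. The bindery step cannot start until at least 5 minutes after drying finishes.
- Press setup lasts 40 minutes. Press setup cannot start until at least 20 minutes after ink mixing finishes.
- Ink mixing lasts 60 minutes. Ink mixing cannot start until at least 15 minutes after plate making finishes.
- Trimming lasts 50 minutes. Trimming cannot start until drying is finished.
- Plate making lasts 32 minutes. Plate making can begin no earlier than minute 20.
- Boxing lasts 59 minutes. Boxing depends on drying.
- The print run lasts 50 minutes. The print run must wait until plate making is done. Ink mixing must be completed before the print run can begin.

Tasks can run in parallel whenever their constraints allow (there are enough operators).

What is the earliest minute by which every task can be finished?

Plate making cannot begin until its own release at minute 20. It runs from minute 20 to 20 + 32 = minute 52.
Ink mixing cannot begin until plate making (finishes minute 52, plus 15-minute gap → minute 67). It runs from minute 67 to 67 + 60 = minute 127.
The print run has to wait for plate making (finishes minute 52); ink mixing (finishes minute 127). The latest of these is minute 127, so the print run runs minute 127 to 127 + 50 = minute 177.
Press setup waits on ink mixing (finishes minute 127, plus 20-minute gap → minute 147), so it starts at minute 147 and finishes at 147 + 40 = minute 187.
For drying: press setup (finishes minute 187); the print run (finishes minute 177); plate making (finishes minute 52). Taking the maximum gives a start of minute 187, and it finishes at 187 + 35 = minute 222.
After drying (finishes minute 222), boxing can start at minute 222 and finishes at minute 281.
Trimming waits on drying (finishes minute 222), so it starts at minute 222 and finishes at 222 + 50 = minute 272.
For the bindery step: trimming (finishes minute 272); drying (finishes minute 222, plus 5-minute gap → minute 227). Taking the maximum gives a start of minute 272, and it finishes at 272 + 25 = minute 297.
All tasks are finished once the last one completes. Finish times: Plate making at 52, Ink mixing at 127, Press setup at 187, The print run at 177, Drying at 222, Trimming at 272, The bindery step at 297, Boxing at 281. The latest is minute 297.

297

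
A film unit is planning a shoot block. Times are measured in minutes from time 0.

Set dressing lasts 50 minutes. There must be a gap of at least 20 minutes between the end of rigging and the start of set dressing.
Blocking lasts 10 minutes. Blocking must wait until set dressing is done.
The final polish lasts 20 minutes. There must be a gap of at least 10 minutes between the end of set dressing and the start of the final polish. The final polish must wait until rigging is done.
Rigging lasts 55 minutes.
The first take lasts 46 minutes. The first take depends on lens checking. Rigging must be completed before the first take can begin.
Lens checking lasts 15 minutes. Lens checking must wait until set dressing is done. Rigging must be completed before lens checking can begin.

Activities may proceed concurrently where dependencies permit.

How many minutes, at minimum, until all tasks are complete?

186

Rigging has no prerequisites, so it starts at minute 0 and finishes at minute 55.
Set dressing waits on rigging (finishes minute 55, plus 20-minute gap → minute 75), so it starts at minute 75 and finishes at 75 + 50 = minute 125.
The final polish has to wait for set dressing (finishes minute 125, plus 10-minute gap → minute 135); rigging (finishes minute 55). The latest of these is minute 135, so the final polish runs minute 135 to 135 + 20 = minute 155.
Blocking waits on set dressing (finishes minute 125), so it starts at minute 125 and finishes at 125 + 10 = minute 135.
Lens checking has to wait for set dressing (finishes minute 125); rigging (finishes minute 55). The latest of these is minute 125, so lens checking runs minute 125 to 125 + 15 = minute 140.
The first take needs all of lens checking (finishes minute 140); rigging (finishes minute 55). That puts its earliest start at minute 140; it finishes at 140 + 46 = minute 186.
All tasks are finished once the last one completes. Finish times: Rigging at 55, Set dressing at 125, Lens checking at 140, Blocking at 135, The final polish at 155, The first take at 186. The latest is minute 186.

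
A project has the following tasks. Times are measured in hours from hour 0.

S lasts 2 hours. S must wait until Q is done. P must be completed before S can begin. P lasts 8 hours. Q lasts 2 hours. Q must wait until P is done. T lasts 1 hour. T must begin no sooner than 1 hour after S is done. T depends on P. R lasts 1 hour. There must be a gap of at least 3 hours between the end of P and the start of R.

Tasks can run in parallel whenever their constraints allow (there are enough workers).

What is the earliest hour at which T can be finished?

14

P has no prerequisites, so it starts at hour 0 and finishes at hour 8.
Q waits on P (finishes hour 8), so it starts at hour 8 and finishes at 8 + 2 = hour 10.
For S: Q (finishes hour 10); P (finishes hour 8). Taking the maximum gives a start of hour 10, and it finishes at 10 + 2 = hour 12.
T needs all of S (finishes hour 12, plus 1-hour gap → hour 13); P (finishes hour 8). That puts its earliest start at hour 13; it finishes at 13 + 1 = hour 14.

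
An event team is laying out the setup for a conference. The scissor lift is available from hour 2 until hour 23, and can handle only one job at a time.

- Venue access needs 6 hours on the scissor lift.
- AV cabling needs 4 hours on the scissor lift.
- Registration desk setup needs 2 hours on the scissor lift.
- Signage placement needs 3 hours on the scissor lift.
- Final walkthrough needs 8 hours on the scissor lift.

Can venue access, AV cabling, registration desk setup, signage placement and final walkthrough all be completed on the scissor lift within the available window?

The scissor lift window is 23 − 2 = 21 hours.
Running back to back, the jobs need 6 + 4 + 2 + 3 + 8 = 23 hours on the scissor lift.
Since 23 > 21, they cannot all fit.

No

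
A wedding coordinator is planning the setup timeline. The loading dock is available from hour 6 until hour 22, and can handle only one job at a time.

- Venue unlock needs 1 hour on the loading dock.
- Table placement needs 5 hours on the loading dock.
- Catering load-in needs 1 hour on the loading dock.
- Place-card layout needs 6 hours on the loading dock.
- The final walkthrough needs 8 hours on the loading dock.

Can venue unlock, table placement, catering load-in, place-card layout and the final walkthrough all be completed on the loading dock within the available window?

No

The loading dock window is 22 − 6 = 16 hours.
Running back to back, the jobs need 1 + 5 + 1 + 6 + 8 = 21 hours on the loading dock.
Since 21 > 16, they cannot all fit.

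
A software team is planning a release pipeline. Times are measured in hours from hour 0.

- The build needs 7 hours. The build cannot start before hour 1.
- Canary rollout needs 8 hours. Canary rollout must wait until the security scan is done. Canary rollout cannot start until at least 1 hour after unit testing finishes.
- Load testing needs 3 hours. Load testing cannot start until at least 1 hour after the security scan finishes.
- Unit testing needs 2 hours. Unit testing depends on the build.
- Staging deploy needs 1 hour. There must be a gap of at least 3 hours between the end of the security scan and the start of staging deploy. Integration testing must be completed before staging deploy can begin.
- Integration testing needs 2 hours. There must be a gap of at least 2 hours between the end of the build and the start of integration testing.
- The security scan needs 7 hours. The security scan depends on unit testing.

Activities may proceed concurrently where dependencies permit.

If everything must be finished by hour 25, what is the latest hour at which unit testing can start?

8

To finish by hour 25, staging deploy (duration 1) must start no later than hour 24.
Nothing follows canary rollout; the deadline of hour 25 is its only limit. It must start by 25 − 8 = hour 17.
To finish by hour 25, load testing (duration 3) must start no later than hour 22.
The security scan feeds staging deploy (must start by hour 24, minus 3-hour gap → hour 21); canary rollout (must start by hour 17); load testing (must start by hour 22, minus 1-hour gap → hour 21). Taking the minimum, the security scan must finish by hour 17 and start by 17 − 7 = hour 10.
Unit testing has several dependents: the security scan (must start by hour 10); canary rollout (must start by hour 17, minus 1-hour gap → hour 16). The earliest of those limits is hour 10, so unit testing must start by 10 − 2 = hour 8.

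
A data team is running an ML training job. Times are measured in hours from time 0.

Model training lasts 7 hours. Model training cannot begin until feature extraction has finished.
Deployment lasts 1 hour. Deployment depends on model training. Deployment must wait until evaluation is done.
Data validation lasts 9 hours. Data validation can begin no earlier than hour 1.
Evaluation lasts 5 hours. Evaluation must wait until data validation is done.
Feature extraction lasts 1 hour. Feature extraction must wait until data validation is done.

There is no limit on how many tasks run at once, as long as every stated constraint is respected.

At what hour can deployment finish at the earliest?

19

Data validation waits on its own release at hour 1, so it starts at hour 1 and finishes at 1 + 9 = hour 10.
Evaluation waits on data validation (finishes hour 10), so it starts at hour 10 and finishes at 10 + 5 = hour 15.
Feature extraction cannot begin until data validation (finishes hour 10). It runs from hour 10 to 10 + 1 = hour 11.
Model training cannot begin until feature extraction (finishes hour 11). It runs from hour 11 to 11 + 7 = hour 18.
Deployment has to wait for model training (finishes hour 18); evaluation (finishes hour 15). The latest of these is hour 18, so deployment runs hour 18 to 18 + 1 = hour 19.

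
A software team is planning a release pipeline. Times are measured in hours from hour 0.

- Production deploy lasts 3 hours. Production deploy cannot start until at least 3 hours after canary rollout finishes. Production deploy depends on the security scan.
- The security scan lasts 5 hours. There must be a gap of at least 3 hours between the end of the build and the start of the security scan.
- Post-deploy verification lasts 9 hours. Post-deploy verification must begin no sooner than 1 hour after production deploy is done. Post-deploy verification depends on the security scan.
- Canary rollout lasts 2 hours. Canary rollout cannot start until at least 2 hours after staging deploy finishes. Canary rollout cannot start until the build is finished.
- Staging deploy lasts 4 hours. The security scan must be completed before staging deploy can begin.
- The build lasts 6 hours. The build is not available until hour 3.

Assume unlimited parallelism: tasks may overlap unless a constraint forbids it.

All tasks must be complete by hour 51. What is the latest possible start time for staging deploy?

Nothing follows post-deploy verification; the deadline of hour 51 is its only limit. It must start by 51 − 9 = hour 42.
Since post-deploy verification (must start by hour 42, minus 1-hour gap → hour 41) depends on it, production deploy must finish by hour 41. Backing off its 3-hour duration gives a latest start of hour 38.
Canary rollout has to be done before production deploy (must start by hour 38, minus 3-hour gap → hour 35). That means finishing by hour 35, i.e. starting by 35 − 2 = hour 33.
Staging deploy has to be done before canary rollout (must start by hour 33, minus 2-hour gap → hour 31). That means finishing by hour 31, i.e. starting by 31 − 4 = hour 27.

27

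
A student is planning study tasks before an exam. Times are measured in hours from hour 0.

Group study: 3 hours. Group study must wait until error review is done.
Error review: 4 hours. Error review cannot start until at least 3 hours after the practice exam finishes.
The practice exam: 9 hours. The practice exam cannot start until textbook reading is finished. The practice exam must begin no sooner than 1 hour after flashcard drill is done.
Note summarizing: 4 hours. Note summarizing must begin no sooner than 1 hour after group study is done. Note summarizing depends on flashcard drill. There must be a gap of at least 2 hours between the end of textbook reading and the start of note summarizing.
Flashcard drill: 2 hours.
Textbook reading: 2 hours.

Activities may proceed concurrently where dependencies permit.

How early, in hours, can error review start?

15

Flashcard drill has no prerequisites, so it starts at hour 0 and finishes at hour 2.
Textbook reading has no prerequisites, so it starts at hour 0 and finishes at hour 2.
The practice exam needs all of textbook reading (finishes hour 2); flashcard drill (finishes hour 2, plus 1-hour gap → hour 3). That puts its earliest start at hour 3; it finishes at 3 + 9 = hour 12.
Error review waits on the practice exam (finishes hour 12, plus 3-hour gap → hour 15), so the earliest it can start is hour 15.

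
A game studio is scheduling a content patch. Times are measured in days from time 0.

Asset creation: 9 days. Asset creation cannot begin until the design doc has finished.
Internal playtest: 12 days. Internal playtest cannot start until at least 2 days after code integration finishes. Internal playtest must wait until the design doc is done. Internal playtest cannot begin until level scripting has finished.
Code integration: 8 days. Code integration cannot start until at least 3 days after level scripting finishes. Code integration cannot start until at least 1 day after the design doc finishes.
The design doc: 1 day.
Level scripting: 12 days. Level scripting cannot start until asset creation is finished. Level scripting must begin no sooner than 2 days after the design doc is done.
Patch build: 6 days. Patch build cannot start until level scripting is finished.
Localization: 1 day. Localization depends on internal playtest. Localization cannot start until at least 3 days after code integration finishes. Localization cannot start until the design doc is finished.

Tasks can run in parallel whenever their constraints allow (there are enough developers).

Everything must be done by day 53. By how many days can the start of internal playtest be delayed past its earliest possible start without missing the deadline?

5

The design doc can start immediately at day 0; it finishes at day 1.
Asset creation cannot begin until the design doc (finishes day 1). It runs from day 1 to 1 + 9 = day 10.
Level scripting needs all of asset creation (finishes day 10); the design doc (finishes day 1, plus 2-day gap → day 3). That puts its earliest start at day 10; it finishes at 10 + 12 = day 22.
Code integration needs all of level scripting (finishes day 22, plus 3-day gap → day 25); the design doc (finishes day 1, plus 1-day gap → day 2). That puts its earliest start at day 25; it finishes at 25 + 8 = day 33.
Internal playtest cannot start until code integration (finishes day 33, plus 2-day gap → day 35); the design doc (finishes day 1); level scripting (finishes day 22). The controlling bound is day 35, so internal playtest finishes at 35 + 12 = day 47.

Working backward from the deadline:
Localization must finish by day 53; it takes 1 day, so it must start by 53 − 1 = day 52.
Internal playtest must finish before localization (must start by day 52). With a 12-day duration, internal playtest must start by 52 − 12 = day 40.
So internal playtest can start as early as day 35 and as late as day 40, giving 40 − 35 = 5 days of slack.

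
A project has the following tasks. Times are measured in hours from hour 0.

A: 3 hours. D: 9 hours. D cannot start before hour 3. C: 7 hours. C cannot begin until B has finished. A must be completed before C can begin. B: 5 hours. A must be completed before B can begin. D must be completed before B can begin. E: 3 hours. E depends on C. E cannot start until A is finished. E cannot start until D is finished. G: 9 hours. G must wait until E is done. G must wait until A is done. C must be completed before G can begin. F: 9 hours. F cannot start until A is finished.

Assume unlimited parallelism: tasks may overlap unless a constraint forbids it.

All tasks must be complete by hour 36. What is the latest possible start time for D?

3

G must finish by hour 36; it takes 9 hours, so it must start by 36 − 9 = hour 27.
E feeds into G (must start by hour 27); so E must finish by hour 27 and therefore start by hour 24.
C must finish in time for E (must start by hour 24); G (must start by hour 27). The tightest is hour 24, so C must start by 24 − 7 = hour 17.
B feeds into C (must start by hour 17); so B must finish by hour 17 and therefore start by hour 12.
D must finish in time for B (must start by hour 12); E (must start by hour 24). The tightest is hour 12, so D must start by 12 − 9 = hour 3.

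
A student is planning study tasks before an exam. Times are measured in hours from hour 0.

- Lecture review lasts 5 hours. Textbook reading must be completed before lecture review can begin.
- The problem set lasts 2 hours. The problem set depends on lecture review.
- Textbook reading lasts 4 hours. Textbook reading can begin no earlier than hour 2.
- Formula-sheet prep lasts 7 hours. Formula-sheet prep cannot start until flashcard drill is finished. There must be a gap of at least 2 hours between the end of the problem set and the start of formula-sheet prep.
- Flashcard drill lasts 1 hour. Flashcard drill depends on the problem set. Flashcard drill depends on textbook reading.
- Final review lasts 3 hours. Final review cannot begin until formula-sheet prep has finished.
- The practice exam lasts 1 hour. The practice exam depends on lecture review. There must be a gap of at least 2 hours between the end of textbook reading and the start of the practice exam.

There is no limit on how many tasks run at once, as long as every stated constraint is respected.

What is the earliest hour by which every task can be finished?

After its own release at hour 2, textbook reading can start at hour 2 and finishes at hour 6.
After textbook reading (finishes hour 6), lecture review can start at hour 6 and finishes at hour 11.
For the practice exam: lecture review (finishes hour 11); textbook reading (finishes hour 6, plus 2-hour gap → hour 8). Taking the maximum gives a start of hour 11, and it finishes at 11 + 1 = hour 12.
The problem set cannot begin until lecture review (finishes hour 11). It runs from hour 11 to 11 + 2 = hour 13.
For flashcard drill: the problem set (finishes hour 13); textbook reading (finishes hour 6). Taking the maximum gives a start of hour 13, and it finishes at 13 + 1 = hour 14.
Formula-sheet prep has to wait for flashcard drill (finishes hour 14); the problem set (finishes hour 13, plus 2-hour gap → hour 15). The latest of these is hour 15, so formula-sheet prep runs hour 15 to 15 + 7 = hour 22.
Final review cannot begin until formula-sheet prep (finishes hour 22). It runs from hour 22 to 22 + 3 = hour 25.
All tasks are finished once the last one completes. Finish times: Textbook reading at 6, Lecture review at 11, The problem set at 13, Flashcard drill at 14, The practice exam at 12, Formula-sheet prep at 22, Final review at 25. The latest is hour 25.

25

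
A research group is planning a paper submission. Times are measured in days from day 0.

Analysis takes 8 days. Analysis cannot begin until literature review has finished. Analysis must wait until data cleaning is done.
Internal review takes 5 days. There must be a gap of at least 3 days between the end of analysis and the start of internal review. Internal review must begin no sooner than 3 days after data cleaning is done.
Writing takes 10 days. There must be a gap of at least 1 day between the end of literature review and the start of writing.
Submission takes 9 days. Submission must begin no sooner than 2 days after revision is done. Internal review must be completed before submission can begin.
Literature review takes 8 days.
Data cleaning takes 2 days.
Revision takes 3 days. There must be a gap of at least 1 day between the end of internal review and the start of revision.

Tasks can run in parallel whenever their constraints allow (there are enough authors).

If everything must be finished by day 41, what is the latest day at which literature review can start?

2

Submission has no dependents, so it just needs to finish by day 41. Starting by 41 − 9 = day 32 achieves that.
Revision has to be done before submission (must start by day 32, minus 2-day gap → day 30). That means finishing by day 30, i.e. starting by 30 − 3 = day 27.
Internal review feeds revision (must start by day 27, minus 1-day gap → day 26); submission (must start by day 32). Taking the minimum, internal review must finish by day 26 and start by 26 − 5 = day 21.
Since internal review (must start by day 21, minus 3-day gap → day 18) depends on it, analysis must finish by day 18. Backing off its 8-day duration gives a latest start of day 10.
To finish by day 41, writing (duration 10) must start no later than day 31.
For literature review: analysis (must start by day 10); writing (must start by day 31, minus 1-day gap → day 30). The most restrictive is day 10; with an 8-day duration, literature review must start by day 2.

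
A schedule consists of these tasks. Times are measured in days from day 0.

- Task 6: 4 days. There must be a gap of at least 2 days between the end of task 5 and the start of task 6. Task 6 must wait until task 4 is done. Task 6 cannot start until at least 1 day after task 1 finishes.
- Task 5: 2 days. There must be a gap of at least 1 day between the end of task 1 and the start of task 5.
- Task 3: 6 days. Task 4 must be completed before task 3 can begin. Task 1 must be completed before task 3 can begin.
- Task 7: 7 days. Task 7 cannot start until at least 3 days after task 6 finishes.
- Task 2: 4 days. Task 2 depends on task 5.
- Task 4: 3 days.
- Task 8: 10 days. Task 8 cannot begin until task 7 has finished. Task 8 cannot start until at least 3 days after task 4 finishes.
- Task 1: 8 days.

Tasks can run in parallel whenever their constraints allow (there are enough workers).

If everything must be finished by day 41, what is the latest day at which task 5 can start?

Task 2 has no dependents, so it just needs to finish by day 41. Starting by 41 − 4 = day 37 achieves that.
To finish by day 41, task 8 (duration 10) must start no later than day 31.
Since task 8 (must start by day 31) depends on it, task 7 must finish by day 31. Backing off its 7-day duration gives a latest start of day 24.
Task 6 has to be done before task 7 (must start by day 24, minus 3-day gap → day 21). That means finishing by day 21, i.e. starting by 21 − 4 = day 17.
Task 5 has several dependents: task 2 (must start by day 37); task 6 (must start by day 17, minus 2-day gap → day 15). The earliest of those limits is day 15, so task 5 must start by 15 − 2 = day 13.

13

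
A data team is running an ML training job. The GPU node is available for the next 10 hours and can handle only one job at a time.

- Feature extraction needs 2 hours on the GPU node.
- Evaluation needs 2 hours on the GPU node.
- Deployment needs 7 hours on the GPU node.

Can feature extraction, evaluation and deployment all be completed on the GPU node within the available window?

Running back to back, the jobs need 2 + 2 + 7 = 11 hours on the GPU node.
Since 11 > 10, they cannot all fit.

No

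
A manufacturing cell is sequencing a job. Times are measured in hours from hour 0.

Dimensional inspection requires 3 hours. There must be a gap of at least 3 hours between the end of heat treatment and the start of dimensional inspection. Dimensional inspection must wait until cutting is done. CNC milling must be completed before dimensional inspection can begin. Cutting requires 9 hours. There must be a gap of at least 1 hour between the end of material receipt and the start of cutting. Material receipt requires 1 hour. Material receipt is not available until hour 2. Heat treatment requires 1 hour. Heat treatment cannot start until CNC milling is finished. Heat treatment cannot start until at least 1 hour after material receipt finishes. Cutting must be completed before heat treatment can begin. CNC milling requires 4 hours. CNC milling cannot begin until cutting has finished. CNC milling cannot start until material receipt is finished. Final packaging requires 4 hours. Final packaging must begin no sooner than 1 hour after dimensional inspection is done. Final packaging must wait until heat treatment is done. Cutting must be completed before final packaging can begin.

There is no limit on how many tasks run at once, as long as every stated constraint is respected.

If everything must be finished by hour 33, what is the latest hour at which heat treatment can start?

Final packaging must finish by hour 33; it takes 4 hours, so it must start by 33 − 4 = hour 29.
Dimensional inspection must finish before final packaging (must start by hour 29, minus 1-hour gap → hour 28). With a 3-hour duration, dimensional inspection must start by 28 − 3 = hour 25.
Heat treatment feeds dimensional inspection (must start by hour 25, minus 3-hour gap → hour 22); final packaging (must start by hour 29). Taking the minimum, heat treatment must finish by hour 22 and start by 22 − 1 = hour 21.

21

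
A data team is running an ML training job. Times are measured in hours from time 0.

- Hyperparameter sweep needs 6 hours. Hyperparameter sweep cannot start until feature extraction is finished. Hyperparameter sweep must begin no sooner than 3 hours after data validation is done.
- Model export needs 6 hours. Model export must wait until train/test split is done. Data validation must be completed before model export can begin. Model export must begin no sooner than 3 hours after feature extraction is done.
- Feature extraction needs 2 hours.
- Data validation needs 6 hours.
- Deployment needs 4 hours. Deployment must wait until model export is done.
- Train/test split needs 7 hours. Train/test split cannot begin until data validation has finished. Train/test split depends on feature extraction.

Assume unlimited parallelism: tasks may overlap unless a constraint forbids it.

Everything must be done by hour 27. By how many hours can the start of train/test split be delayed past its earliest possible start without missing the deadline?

4

Nothing blocks feature extraction, so it runs from hour 0 to hour 2.
Data validation has no prerequisites, so it starts at hour 0 and finishes at hour 6.
Train/test split has to wait for data validation (finishes hour 6); feature extraction (finishes hour 2). The latest of these is hour 6, so train/test split runs hour 6 to 6 + 7 = hour 13.

Working backward from the deadline:
Deployment has no dependents, so it just needs to finish by hour 27. Starting by 27 − 4 = hour 23 achieves that.
Model export has to be done before deployment (must start by hour 23). That means finishing by hour 23, i.e. starting by 23 − 6 = hour 17.
Train/test split must finish before model export (must start by hour 17). With a 7-hour duration, train/test split must start by 17 − 7 = hour 10.
So train/test split can start as early as hour 6 and as late as hour 10, giving 10 − 6 = 4 hours of slack.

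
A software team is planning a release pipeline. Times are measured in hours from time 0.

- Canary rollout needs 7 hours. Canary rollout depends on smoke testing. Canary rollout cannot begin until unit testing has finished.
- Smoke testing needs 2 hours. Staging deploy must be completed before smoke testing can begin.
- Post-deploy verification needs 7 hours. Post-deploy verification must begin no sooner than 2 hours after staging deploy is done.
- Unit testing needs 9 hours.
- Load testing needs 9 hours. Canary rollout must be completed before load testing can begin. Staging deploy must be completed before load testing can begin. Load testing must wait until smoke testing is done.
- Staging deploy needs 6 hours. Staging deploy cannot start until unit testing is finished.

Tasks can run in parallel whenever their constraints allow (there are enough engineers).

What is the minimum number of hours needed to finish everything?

Unit testing has no prerequisites, so it starts at hour 0 and finishes at hour 9.
After unit testing (finishes hour 9), staging deploy can start at hour 9 and finishes at hour 15.
Post-deploy verification cannot begin until staging deploy (finishes hour 15, plus 2-hour gap → hour 17). It runs from hour 17 to 17 + 7 = hour 24.
Smoke testing waits on staging deploy (finishes hour 15), so it starts at hour 15 and finishes at 15 + 2 = hour 17.
Canary rollout has to wait for smoke testing (finishes hour 17); unit testing (finishes hour 9). The latest of these is hour 17, so canary rollout runs hour 17 to 17 + 7 = hour 24.
Load testing has to wait for canary rollout (finishes hour 24); staging deploy (finishes hour 15); smoke testing (finishes hour 17). The latest of these is hour 24, so load testing runs hour 24 to 24 + 9 = hour 33.
All tasks are finished once the last one completes. Finish times: Unit testing at 9, Staging deploy at 15, Smoke testing at 17, Canary rollout at 24, Load testing at 33, Post-deploy verification at 24. The latest is hour 33.

33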